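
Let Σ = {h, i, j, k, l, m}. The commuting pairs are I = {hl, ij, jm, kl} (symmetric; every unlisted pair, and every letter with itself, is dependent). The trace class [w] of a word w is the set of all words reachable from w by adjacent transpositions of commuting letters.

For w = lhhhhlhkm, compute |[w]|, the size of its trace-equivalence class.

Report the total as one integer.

28

piece 0:l — minimal
piece 1:h — minimal
piece 2:h rests on {1:h}
piece 3:h rests on {2:h}
piece 4:h rests on {3:h}
piece 5:l rests on {0:l}
piece 6:h rests on {4:h}
piece 7:k rests on {6:h}
piece 8:m rests on {5:l, 7:k}
minimal pieces: {0:l, 1:h}
ways to finish when only these pieces remain (= sum over removing one remaining piece with nothing left below it):
  1 left: {8}→1
  2 left: {5,8}→1  {7,8}→1
  3 left: {0,5,8}→1  {5,7,8}→2  {6,7,8}→1
  4 left: {0,5,7,8}→3  {4,6,7,8}→1  {5,6,7,8}→3
  5 left: {0,5,6,7,8}→6  {3,4,6,7,8}→1  {4,5,6,7,8}→4
  6 left: {0,4,5,6,7,8}→10  {2,3,4,6,7,8}→1  {3,4,5,6,7,8}→5
  7 left: {0,3,4,5,6,7,8}→15  {1,2,3,4,6,7,8}→1  {2,3,4,5,6,7,8}→6
  placing 0:l first → 7 extensions
  placing 1:h first → 21 extensions
total linear extensions = 28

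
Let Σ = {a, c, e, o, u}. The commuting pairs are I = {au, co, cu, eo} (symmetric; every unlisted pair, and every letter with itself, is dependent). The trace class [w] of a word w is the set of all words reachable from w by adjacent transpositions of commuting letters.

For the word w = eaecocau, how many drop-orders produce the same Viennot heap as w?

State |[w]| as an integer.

13

drop 0:e onto floor
drop 1:a onto {0:e}
drop 2:e onto {1:a}
drop 3:c onto {2:e}
drop 4:o onto {1:a}
drop 5:c onto {3:c}
drop 6:a onto {4:o, 5:c}
drop 7:u onto {2:e, 4:o}
ground layer = {0:e}
drop-orders for the pieces not yet dropped (sum over which currently-grounded one goes next):
  1 to go: {6} 1  {7} 1
  2 to go: {5,6} 1  {6,7} 2
  3 to go: {3,5,6} 1  {4,6,7} 2  {5,6,7} 3
  4 to go: {3,5,6,7} 4  {4,5,6,7} 5
  5 to go: {2,3,5,6,7} 4  {3,4,5,6,7} 9
  6 to go: {2,3,4,5,6,7} 13
  if 0:e drops first: 13 orders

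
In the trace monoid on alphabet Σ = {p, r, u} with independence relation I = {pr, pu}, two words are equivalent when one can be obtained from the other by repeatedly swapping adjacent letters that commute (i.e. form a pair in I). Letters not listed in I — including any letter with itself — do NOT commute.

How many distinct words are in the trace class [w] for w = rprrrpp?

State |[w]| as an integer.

35

piece 0:r — minimal
piece 1:p — minimal
piece 2:r rests on {0:r}
piece 3:r rests on {2:r}
piece 4:r rests on {3:r}
piece 5:p rests on {1:p}
piece 6:p rests on {5:p}
minimal pieces: {0:r, 1:p}
ways to finish when only these pieces remain (= sum over removing one remaining piece with nothing left below it):
  1 left: {4}→1  {6}→1
  2 left: {3,4}→1  {4,6}→2  {5,6}→1
  3 left: {1,5,6}→1  {2,3,4}→1  {3,4,6}→3  {4,5,6}→3
  4 left: {0,2,3,4}→1  {1,4,5,6}→4  {2,3,4,6}→4  {3,4,5,6}→6
  5 left: {0,2,3,4,6}→5  {1,3,4,5,6}→10  {2,3,4,5,6}→10
  placing 0:r first → 20 extensions
  placing 1:p first → 15 extensions
total linear extensions = 35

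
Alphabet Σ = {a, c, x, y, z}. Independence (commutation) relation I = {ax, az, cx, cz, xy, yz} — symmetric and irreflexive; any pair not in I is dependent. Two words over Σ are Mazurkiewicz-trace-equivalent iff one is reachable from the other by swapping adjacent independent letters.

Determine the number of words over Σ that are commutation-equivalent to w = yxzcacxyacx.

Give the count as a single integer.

330

#0=y has no predecessor
#1=x has no predecessor
#2=z depends on [1:x]
#3=c depends on [0:y]
#4=a depends on [3:c]
#5=c depends on [4:a]
#6=x depends on [2:z]
#7=y depends on [5:c]
#8=a depends on [7:y]
#9=c depends on [8:a]
#10=x depends on [6:x]
sources: [0:y, 1:x]
N(rest) = Σ N(rest − s) over sources s of rest; N(one piece) = 1:
  size 1 → [9]=1  [10]=1
  size 2 → [6,10]=1  [8,9]=1  [9,10]=2
  size 3 → [2,6,10]=1  [6,9,10]=3  [7,8,9]=1  [8,9,10]=3
  size 4 → [1,2,6,10]=1  [2,6,9,10]=4  [5,7,8,9]=1  [6,8,9,10]=6  [7,8,9,10]=4
  size 5 → [1,2,6,9,10]=5  [2,6,8,9,10]=10  [4,5,7,8,9]=1  [5,7,8,9,10]=5  [6,7,8,9,10]=10
  size 6 → [1,2,6,8,9,10]=15  [2,6,7,8,9,10]=20  [3,4,5,7,8,9]=1  [4,5,7,8,9,10]=6  [5,6,7,8,9,10]=15
  size 7 → [0,3,4,5,7,8,9]=1  [1,2,6,7,8,9,10]=35  [2,5,6,7,8,9,10]=35  [3,4,5,7,8,9,10]=7  [4,5,6,7,8,9,10]=21
  size 8 → [0,3,4,5,7,8,9,10]=8  [1,2,5,6,7,8,9,10]=70  [2,4,5,6,7,8,9,10]=56  [3,4,5,6,7,8,9,10]=28
  size 9 → [0,3,4,5,6,7,8,9,10]=36  [1,2,4,5,6,7,8,9,10]=126  [2,3,4,5,6,7,8,9,10]=84
  first=0(y) contributes 210
  first=1(x) contributes 120
|[w]| = 330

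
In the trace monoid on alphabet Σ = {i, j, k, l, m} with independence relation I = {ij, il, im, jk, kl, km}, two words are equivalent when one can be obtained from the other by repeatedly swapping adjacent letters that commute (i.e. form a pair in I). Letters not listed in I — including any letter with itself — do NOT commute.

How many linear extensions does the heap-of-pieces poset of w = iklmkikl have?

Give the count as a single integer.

56

#0=i has no predecessor
#1=k depends on [0:i]
#2=l has no predecessor
#3=m depends on [2:l]
#4=k depends on [1:k]
#5=i depends on [4:k]
#6=k depends on [5:i]
#7=l depends on [3:m]
sources: [0:i, 2:l]
N(rest) = Σ N(rest − s) over sources s of rest; N(one piece) = 1:
  size 1 → [6]=1  [7]=1
  size 2 → [3,7]=1  [5,6]=1  [6,7]=2
  size 3 → [2,3,7]=1  [3,6,7]=3  [4,5,6]=1  [5,6,7]=3
  size 4 → [1,4,5,6]=1  [2,3,6,7]=4  [3,5,6,7]=6  [4,5,6,7]=4
  size 5 → [0,1,4,5,6]=1  [1,4,5,6,7]=5  [2,3,5,6,7]=10  [3,4,5,6,7]=10
  size 6 → [0,1,4,5,6,7]=6  [1,3,4,5,6,7]=15  [2,3,4,5,6,7]=20
  first=0(i) contributes 35
  first=2(l) contributes 21
|[w]| = 56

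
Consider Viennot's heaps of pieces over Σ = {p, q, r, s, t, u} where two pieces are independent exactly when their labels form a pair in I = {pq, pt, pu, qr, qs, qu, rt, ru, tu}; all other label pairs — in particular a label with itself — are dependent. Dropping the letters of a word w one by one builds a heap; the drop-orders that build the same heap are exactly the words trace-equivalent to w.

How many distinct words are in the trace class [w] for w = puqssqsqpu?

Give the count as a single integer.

#0=p has no predecessor
#1=u has no predecessor
#2=q has no predecessor
#3=s depends on [0:p, 1:u]
#4=s depends on [3:s]
#5=q depends on [2:q]
#6=s depends on [4:s]
#7=q depends on [5:q]
#8=p depends on [6:s]
#9=u depends on [6:s]
sources: [0:p, 1:u, 2:q]
N(rest) = Σ N(rest − s) over sources s of rest; N(one piece) = 1:
  size 1 → [7]=1  [8]=1  [9]=1
  size 2 → [5,7]=1  [7,8]=2  [7,9]=2  [8,9]=2
  size 3 → [2,5,7]=1  [5,7,8]=3  [5,7,9]=3  [6,8,9]=2  [7,8,9]=6
  size 4 → [2,5,7,8]=4  [2,5,7,9]=4  [4,6,8,9]=2  [5,7,8,9]=12  [6,7,8,9]=8
  size 5 → [2,5,7,8,9]=20  [3,4,6,8,9]=2  [4,6,7,8,9]=10  [5,6,7,8,9]=20
  size 6 → [0,3,4,6,8,9]=2  [1,3,4,6,8,9]=2  [2,5,6,7,8,9]=40  [3,4,6,7,8,9]=12  [4,5,6,7,8,9]=30
  size 7 → [0,1,3,4,6,8,9]=4  [0,3,4,6,7,8,9]=14  [1,3,4,6,7,8,9]=14  [2,4,5,6,7,8,9]=70  [3,4,5,6,7,8,9]=42
  size 8 → [0,1,3,4,6,7,8,9]=32  [0,3,4,5,6,7,8,9]=56  [1,3,4,5,6,7,8,9]=56  [2,3,4,5,6,7,8,9]=112
  first=0(p) contributes 168
  first=1(u) contributes 168
  first=2(q) contributes 144
|[w]| = 480

480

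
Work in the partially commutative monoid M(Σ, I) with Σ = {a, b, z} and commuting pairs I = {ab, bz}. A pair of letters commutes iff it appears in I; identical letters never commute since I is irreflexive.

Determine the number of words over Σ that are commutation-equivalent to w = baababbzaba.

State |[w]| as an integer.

#0=b has no predecessor
#1=a has no predecessor
#2=a depends on [1:a]
#3=b depends on [0:b]
#4=a depends on [2:a]
#5=b depends on [3:b]
#6=b depends on [5:b]
#7=z depends on [4:a]
#8=a depends on [7:z]
#9=b depends on [6:b]
#10=a depends on [8:a]
sources: [0:b, 1:a]
N(rest) = Σ N(rest − s) over sources s of rest; N(one piece) = 1:
  size 1 → [9]=1  [10]=1
  size 2 → [6,9]=1  [8,10]=1  [9,10]=2
  size 3 → [5,6,9]=1  [6,9,10]=3  [7,8,10]=1  [8,9,10]=3
  size 4 → [3,5,6,9]=1  [4,7,8,10]=1  [5,6,9,10]=4  [6,8,9,10]=6  [7,8,9,10]=4
  size 5 → [0,3,5,6,9]=1  [2,4,7,8,10]=1  [3,5,6,9,10]=5  [4,7,8,9,10]=5  [5,6,8,9,10]=10  [6,7,8,9,10]=10
  size 6 → [0,3,5,6,9,10]=6  [1,2,4,7,8,10]=1  [2,4,7,8,9,10]=6  [3,5,6,8,9,10]=15  [4,6,7,8,9,10]=15  [5,6,7,8,9,10]=20
  size 7 → [0,3,5,6,8,9,10]=21  [1,2,4,7,8,9,10]=7  [2,4,6,7,8,9,10]=21  [3,5,6,7,8,9,10]=35  [4,5,6,7,8,9,10]=35
  size 8 → [0,3,5,6,7,8,9,10]=56  [1,2,4,6,7,8,9,10]=28  [2,4,5,6,7,8,9,10]=56  [3,4,5,6,7,8,9,10]=70
  size 9 → [0,3,4,5,6,7,8,9,10]=126  [1,2,4,5,6,7,8,9,10]=84  [2,3,4,5,6,7,8,9,10]=126
  first=0(b) contributes 210
  first=1(a) contributes 252
|[w]| = 462

462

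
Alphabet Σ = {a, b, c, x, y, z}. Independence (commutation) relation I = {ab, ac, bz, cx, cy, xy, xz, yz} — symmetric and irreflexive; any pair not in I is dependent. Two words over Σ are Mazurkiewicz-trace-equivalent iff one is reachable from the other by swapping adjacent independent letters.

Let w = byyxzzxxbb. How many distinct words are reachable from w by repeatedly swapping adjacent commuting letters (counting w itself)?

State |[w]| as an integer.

0(b) covers ∅
1(y) covers 0:b
2(y) covers 1:y
3(x) covers 0:b
4(z) covers ∅
5(z) covers 4:z
6(x) covers 3:x
7(x) covers 6:x
8(b) covers 2:y, 7:x
9(b) covers 8:b
floor of heap: 0:b, 4:z
completions by unplaced set U, small U first (add the entries for U minus each lowest piece of U):
  |U|=1: {5}:1  {9}:1
  |U|=2: {4,5}:1  {5,9}:2  {8,9}:1
  |U|=3: {2,8,9}:1  {4,5,9}:3  {5,8,9}:3  {7,8,9}:1
  |U|=4: {1,2,8,9}:1  {2,5,8,9}:4  {2,7,8,9}:2  {4,5,8,9}:6  {5,7,8,9}:4  {6,7,8,9}:1
  |U|=5: {1,2,5,8,9}:5  {1,2,7,8,9}:3  {2,4,5,8,9}:10  {2,5,7,8,9}:10  {2,6,7,8,9}:3  {3,6,7,8,9}:1  {4,5,7,8,9}:10  {5,6,7,8,9}:5
  |U|=6: {1,2,4,5,8,9}:15  {1,2,5,7,8,9}:18  {1,2,6,7,8,9}:6  {2,3,6,7,8,9}:4  {2,4,5,7,8,9}:30  {2,5,6,7,8,9}:18  {3,5,6,7,8,9}:6  {4,5,6,7,8,9}:15
  |U|=7: {1,2,3,6,7,8,9}:10  {1,2,4,5,7,8,9}:63  {1,2,5,6,7,8,9}:42  {2,3,5,6,7,8,9}:28  {2,4,5,6,7,8,9}:63  {3,4,5,6,7,8,9}:21
  |U|=8: {0,1,2,3,6,7,8,9}:10  {1,2,3,5,6,7,8,9}:80  {1,2,4,5,6,7,8,9}:168  {2,3,4,5,6,7,8,9}:112
  start at 0(b): 360
  start at 4(z): 90
sum over floor = 450

450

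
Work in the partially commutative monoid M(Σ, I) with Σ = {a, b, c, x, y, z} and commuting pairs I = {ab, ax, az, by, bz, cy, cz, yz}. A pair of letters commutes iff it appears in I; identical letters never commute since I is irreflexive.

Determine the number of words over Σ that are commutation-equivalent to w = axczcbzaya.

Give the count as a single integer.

#0=a has no predecessor
#1=x has no predecessor
#2=c depends on [0:a, 1:x]
#3=z depends on [1:x]
#4=c depends on [2:c]
#5=b depends on [4:c]
#6=z depends on [3:z]
#7=a depends on [4:c]
#8=y depends on [7:a]
#9=a depends on [8:y]
sources: [0:a, 1:x]
N(rest) = Σ N(rest − s) over sources s of rest; N(one piece) = 1:
  size 1 → [5]=1  [6]=1  [9]=1
  size 2 → [3,6]=1  [5,6]=2  [5,9]=2  [6,9]=2  [8,9]=1
  size 3 → [3,5,6]=3  [3,6,9]=3  [5,6,9]=6  [5,8,9]=3  [6,8,9]=3  [7,8,9]=1
  size 4 → [3,5,6,9]=12  [3,6,8,9]=6  [5,6,8,9]=12  [5,7,8,9]=4  [6,7,8,9]=4
  size 5 → [3,5,6,8,9]=30  [3,6,7,8,9]=10  [4,5,7,8,9]=4  [5,6,7,8,9]=20
  size 6 → [2,4,5,7,8,9]=4  [3,5,6,7,8,9]=60  [4,5,6,7,8,9]=24
  size 7 → [0,2,4,5,7,8,9]=4  [2,4,5,6,7,8,9]=28  [3,4,5,6,7,8,9]=84
  size 8 → [0,2,4,5,6,7,8,9]=32  [2,3,4,5,6,7,8,9]=112
  first=0(a) contributes 112
  first=1(x) contributes 144
|[w]| = 256

256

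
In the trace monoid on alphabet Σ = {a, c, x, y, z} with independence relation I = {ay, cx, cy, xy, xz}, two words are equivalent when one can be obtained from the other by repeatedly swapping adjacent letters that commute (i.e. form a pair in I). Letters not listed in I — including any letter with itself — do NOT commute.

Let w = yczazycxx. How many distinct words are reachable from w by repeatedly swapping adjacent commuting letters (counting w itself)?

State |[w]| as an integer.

drop 0:y onto floor
drop 1:c onto floor
drop 2:z onto {0:y, 1:c}
drop 3:a onto {2:z}
drop 4:z onto {3:a}
drop 5:y onto {4:z}
drop 6:c onto {4:z}
drop 7:x onto {3:a}
drop 8:x onto {7:x}
ground layer = {0:y, 1:c}
drop-orders for the pieces not yet dropped (sum over which currently-grounded one goes next):
  1 to go: {5} 1  {6} 1  {8} 1
  2 to go: {5,6} 2  {5,8} 2  {6,8} 2  {7,8} 1
  3 to go: {4,5,6} 2  {5,6,8} 6  {5,7,8} 3  {6,7,8} 3
  4 to go: {4,5,6,8} 8  {5,6,7,8} 12
  5 to go: {4,5,6,7,8} 20
  6 to go: {3,4,5,6,7,8} 20
  7 to go: {2,3,4,5,6,7,8} 20
  if 0:y drops first: 20 orders
  if 1:c drops first: 20 orders
heap linearizations: 40

40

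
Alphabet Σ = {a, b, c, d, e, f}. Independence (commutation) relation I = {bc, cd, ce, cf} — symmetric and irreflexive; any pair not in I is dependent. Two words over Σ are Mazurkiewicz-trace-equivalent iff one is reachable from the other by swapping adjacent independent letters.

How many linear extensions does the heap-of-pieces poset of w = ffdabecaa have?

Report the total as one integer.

0(f) covers ∅
1(f) covers 0:f
2(d) covers 1:f
3(a) covers 2:d
4(b) covers 3:a
5(e) covers 4:b
6(c) covers 3:a
7(a) covers 5:e, 6:c
8(a) covers 7:a
floor of heap: 0:f
completions by unplaced set U, small U first (add the entries for U minus each lowest piece of U):
  |U|=1: {8}:1
  |U|=2: {7,8}:1
  |U|=3: {5,7,8}:1  {6,7,8}:1
  |U|=4: {4,5,7,8}:1  {5,6,7,8}:2
  |U|=5: {4,5,6,7,8}:3
  |U|=6: {3,4,5,6,7,8}:3
  |U|=7: {2,3,4,5,6,7,8}:3
  start at 0(f): 3

3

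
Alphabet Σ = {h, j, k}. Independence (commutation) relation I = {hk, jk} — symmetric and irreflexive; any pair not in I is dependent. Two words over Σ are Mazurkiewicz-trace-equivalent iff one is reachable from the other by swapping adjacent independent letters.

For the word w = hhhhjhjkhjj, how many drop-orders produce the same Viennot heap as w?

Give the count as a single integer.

piece 0:h — minimal
piece 1:h rests on {0:h}
piece 2:h rests on {1:h}
piece 3:h rests on {2:h}
piece 4:j rests on {3:h}
piece 5:h rests on {4:j}
piece 6:j rests on {5:h}
piece 7:k — minimal
piece 8:h rests on {6:j}
piece 9:j rests on {8:h}
piece 10:j rests on {9:j}
minimal pieces: {0:h, 7:k}
ways to finish when only these pieces remain (= sum over removing one remaining piece with nothing left below it):
  1 left: {7}→1  {10}→1
  2 left: {7,10}→2  {9,10}→1
  3 left: {7,9,10}→3  {8,9,10}→1
  4 left: {6,8,9,10}→1  {7,8,9,10}→4
  5 left: {5,6,8,9,10}→1  {6,7,8,9,10}→5
  6 left: {4,5,6,8,9,10}→1  {5,6,7,8,9,10}→6
  7 left: {3,4,5,6,8,9,10}→1  {4,5,6,7,8,9,10}→7
  8 left: {2,3,4,5,6,8,9,10}→1  {3,4,5,6,7,8,9,10}→8
  9 left: {1,2,3,4,5,6,8,9,10}→1  {2,3,4,5,6,7,8,9,10}→9
  placing 0:h first → 10 extensions
  placing 7:k first → 1 extensions
total linear extensions = 11

11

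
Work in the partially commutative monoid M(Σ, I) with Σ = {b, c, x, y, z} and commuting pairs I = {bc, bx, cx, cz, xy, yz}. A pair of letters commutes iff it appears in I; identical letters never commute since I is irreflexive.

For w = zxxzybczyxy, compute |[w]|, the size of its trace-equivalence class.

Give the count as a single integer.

140

piece 0:z — minimal
piece 1:x rests on {0:z}
piece 2:x rests on {1:x}
piece 3:z rests on {2:x}
piece 4:y — minimal
piece 5:b rests on {3:z, 4:y}
piece 6:c rests on {4:y}
piece 7:z rests on {5:b}
piece 8:y rests on {5:b, 6:c}
piece 9:x rests on {7:z}
piece 10:y rests on {8:y}
minimal pieces: {0:z, 4:y}
ways to finish when only these pieces remain (= sum over removing one remaining piece with nothing left below it):
  1 left: {9}→1  {10}→1
  2 left: {7,9}→1  {8,10}→1  {9,10}→2
  3 left: {6,8,10}→1  {7,9,10}→3  {8,9,10}→3
  4 left: {6,8,9,10}→4  {7,8,9,10}→6
  5 left: {5,7,8,9,10}→6  {6,7,8,9,10}→10
  6 left: {3,5,7,8,9,10}→6  {5,6,7,8,9,10}→16
  7 left: {2,3,5,7,8,9,10}→6  {3,5,6,7,8,9,10}→22  {4,5,6,7,8,9,10}→16
  8 left: {1,2,3,5,7,8,9,10}→6  {2,3,5,6,7,8,9,10}→28  {3,4,5,6,7,8,9,10}→38
  9 left: {0,1,2,3,5,7,8,9,10}→6  {1,2,3,5,6,7,8,9,10}→34  {2,3,4,5,6,7,8,9,10}→66
  placing 0:z first → 100 extensions
  placing 4:y first → 40 extensions
total linear extensions = 140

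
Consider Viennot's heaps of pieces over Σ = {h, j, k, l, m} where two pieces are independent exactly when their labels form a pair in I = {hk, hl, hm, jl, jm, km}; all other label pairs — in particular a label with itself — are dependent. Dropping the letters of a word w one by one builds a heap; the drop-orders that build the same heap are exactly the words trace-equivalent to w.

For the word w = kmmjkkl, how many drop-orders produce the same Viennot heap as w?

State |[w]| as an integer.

0(k) covers ∅
1(m) covers ∅
2(m) covers 1:m
3(j) covers 0:k
4(k) covers 3:j
5(k) covers 4:k
6(l) covers 2:m, 5:k
floor of heap: 0:k, 1:m
completions by unplaced set U, small U first (add the entries for U minus each lowest piece of U):
  |U|=1: {6}:1
  |U|=2: {2,6}:1  {5,6}:1
  |U|=3: {1,2,6}:1  {2,5,6}:2  {4,5,6}:1
  |U|=4: {1,2,5,6}:3  {2,4,5,6}:3  {3,4,5,6}:1
  |U|=5: {0,3,4,5,6}:1  {1,2,4,5,6}:6  {2,3,4,5,6}:4
  start at 0(k): 10
  start at 1(m): 5
sum over floor = 15

15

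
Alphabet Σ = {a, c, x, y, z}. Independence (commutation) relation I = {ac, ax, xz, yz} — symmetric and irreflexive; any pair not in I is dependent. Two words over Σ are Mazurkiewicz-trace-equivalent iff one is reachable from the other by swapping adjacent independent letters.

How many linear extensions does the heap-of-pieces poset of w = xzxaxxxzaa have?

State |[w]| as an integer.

252

piece 0:x — minimal
piece 1:z — minimal
piece 2:x rests on {0:x}
piece 3:a rests on {1:z}
piece 4:x rests on {2:x}
piece 5:x rests on {4:x}
piece 6:x rests on {5:x}
piece 7:z rests on {3:a}
piece 8:a rests on {7:z}
piece 9:a rests on {8:a}
minimal pieces: {0:x, 1:z}
ways to finish when only these pieces remain (= sum over removing one remaining piece with nothing left below it):
  1 left: {6}→1  {9}→1
  2 left: {5,6}→1  {6,9}→2  {8,9}→1
  3 left: {4,5,6}→1  {5,6,9}→3  {6,8,9}→3  {7,8,9}→1
  4 left: {2,4,5,6}→1  {3,7,8,9}→1  {4,5,6,9}→4  {5,6,8,9}→6  {6,7,8,9}→4
  5 left: {0,2,4,5,6}→1  {1,3,7,8,9}→1  {2,4,5,6,9}→5  {3,6,7,8,9}→5  {4,5,6,8,9}→10  {5,6,7,8,9}→10
  6 left: {0,2,4,5,6,9}→6  {1,3,6,7,8,9}→6  {2,4,5,6,8,9}→15  {3,5,6,7,8,9}→15  {4,5,6,7,8,9}→20
  7 left: {0,2,4,5,6,8,9}→21  {1,3,5,6,7,8,9}→21  {2,4,5,6,7,8,9}→35  {3,4,5,6,7,8,9}→35
  8 left: {0,2,4,5,6,7,8,9}→56  {1,3,4,5,6,7,8,9}→56  {2,3,4,5,6,7,8,9}→70
  placing 0:x first → 126 extensions
  placing 1:z first → 126 extensions
total linear extensions = 252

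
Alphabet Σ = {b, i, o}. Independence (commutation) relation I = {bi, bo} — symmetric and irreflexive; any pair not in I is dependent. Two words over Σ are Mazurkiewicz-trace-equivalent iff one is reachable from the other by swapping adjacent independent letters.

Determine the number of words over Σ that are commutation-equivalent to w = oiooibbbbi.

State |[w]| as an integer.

210

0(o) covers ∅
1(i) covers 0:o
2(o) covers 1:i
3(o) covers 2:o
4(i) covers 3:o
5(b) covers ∅
6(b) covers 5:b
7(b) covers 6:b
8(b) covers 7:b
9(i) covers 4:i
floor of heap: 0:o, 5:b
completions by unplaced set U, small U first (add the entries for U minus each lowest piece of U):
  |U|=1: {8}:1  {9}:1
  |U|=2: {4,9}:1  {7,8}:1  {8,9}:2
  |U|=3: {3,4,9}:1  {4,8,9}:3  {6,7,8}:1  {7,8,9}:3
  |U|=4: {2,3,4,9}:1  {3,4,8,9}:4  {4,7,8,9}:6  {5,6,7,8}:1  {6,7,8,9}:4
  |U|=5: {1,2,3,4,9}:1  {2,3,4,8,9}:5  {3,4,7,8,9}:10  {4,6,7,8,9}:10  {5,6,7,8,9}:5
  |U|=6: {0,1,2,3,4,9}:1  {1,2,3,4,8,9}:6  {2,3,4,7,8,9}:15  {3,4,6,7,8,9}:20  {4,5,6,7,8,9}:15
  |U|=7: {0,1,2,3,4,8,9}:7  {1,2,3,4,7,8,9}:21  {2,3,4,6,7,8,9}:35  {3,4,5,6,7,8,9}:35
  |U|=8: {0,1,2,3,4,7,8,9}:28  {1,2,3,4,6,7,8,9}:56  {2,3,4,5,6,7,8,9}:70
  start at 0(o): 126
  start at 5(b): 84
sum over floor = 210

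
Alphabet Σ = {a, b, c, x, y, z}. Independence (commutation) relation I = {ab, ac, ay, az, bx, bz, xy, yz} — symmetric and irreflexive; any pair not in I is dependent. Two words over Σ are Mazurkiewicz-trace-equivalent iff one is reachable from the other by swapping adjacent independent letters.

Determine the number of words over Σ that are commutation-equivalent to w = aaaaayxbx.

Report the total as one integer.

36

0(a) covers ∅
1(a) covers 0:a
2(a) covers 1:a
3(a) covers 2:a
4(a) covers 3:a
5(y) covers ∅
6(x) covers 4:a
7(b) covers 5:y
8(x) covers 6:x
floor of heap: 0:a, 5:y
completions by unplaced set U, small U first (add the entries for U minus each lowest piece of U):
  |U|=1: {7}:1  {8}:1
  |U|=2: {5,7}:1  {6,8}:1  {7,8}:2
  |U|=3: {4,6,8}:1  {5,7,8}:3  {6,7,8}:3
  |U|=4: {3,4,6,8}:1  {4,6,7,8}:4  {5,6,7,8}:6
  |U|=5: {2,3,4,6,8}:1  {3,4,6,7,8}:5  {4,5,6,7,8}:10
  |U|=6: {1,2,3,4,6,8}:1  {2,3,4,6,7,8}:6  {3,4,5,6,7,8}:15
  |U|=7: {0,1,2,3,4,6,8}:1  {1,2,3,4,6,7,8}:7  {2,3,4,5,6,7,8}:21
  start at 0(a): 28
  start at 5(y): 8
sum over floor = 36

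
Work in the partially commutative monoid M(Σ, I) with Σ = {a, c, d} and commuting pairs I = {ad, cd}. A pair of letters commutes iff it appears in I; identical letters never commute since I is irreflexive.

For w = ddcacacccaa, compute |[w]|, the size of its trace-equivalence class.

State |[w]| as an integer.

55

piece 0:d — minimal
piece 1:d rests on {0:d}
piece 2:c — minimal
piece 3:a rests on {2:c}
piece 4:c rests on {3:a}
piece 5:a rests on {4:c}
piece 6:c rests on {5:a}
piece 7:c rests on {6:c}
piece 8:c rests on {7:c}
piece 9:a rests on {8:c}
piece 10:a rests on {9:a}
minimal pieces: {0:d, 2:c}
ways to finish when only these pieces remain (= sum over removing one remaining piece with nothing left below it):
  1 left: {1}→1  {10}→1
  2 left: {0,1}→1  {1,10}→2  {9,10}→1
  3 left: {0,1,10}→3  {1,9,10}→3  {8,9,10}→1
  4 left: {0,1,9,10}→6  {1,8,9,10}→4  {7,8,9,10}→1
  5 left: {0,1,8,9,10}→10  {1,7,8,9,10}→5  {6,7,8,9,10}→1
  6 left: {0,1,7,8,9,10}→15  {1,6,7,8,9,10}→6  {5,6,7,8,9,10}→1
  7 left: {0,1,6,7,8,9,10}→21  {1,5,6,7,8,9,10}→7  {4,5,6,7,8,9,10}→1
  8 left: {0,1,5,6,7,8,9,10}→28  {1,4,5,6,7,8,9,10}→8  {3,4,5,6,7,8,9,10}→1
  9 left: {0,1,4,5,6,7,8,9,10}→36  {1,3,4,5,6,7,8,9,10}→9  {2,3,4,5,6,7,8,9,10}→1
  placing 0:d first → 10 extensions
  placing 2:c first → 45 extensions
total linear extensions = 55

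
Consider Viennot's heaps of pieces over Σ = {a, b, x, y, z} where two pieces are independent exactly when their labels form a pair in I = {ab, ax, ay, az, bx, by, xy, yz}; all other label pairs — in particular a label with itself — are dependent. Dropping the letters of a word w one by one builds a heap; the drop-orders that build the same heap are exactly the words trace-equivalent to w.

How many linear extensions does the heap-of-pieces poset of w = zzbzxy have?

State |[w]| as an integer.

drop 0:z onto floor
drop 1:z onto {0:z}
drop 2:b onto {1:z}
drop 3:z onto {2:b}
drop 4:x onto {3:z}
drop 5:y onto floor
ground layer = {0:z, 5:y}
drop-orders for the pieces not yet dropped (sum over which currently-grounded one goes next):
  1 to go: {4} 1  {5} 1
  2 to go: {3,4} 1  {4,5} 2
  3 to go: {2,3,4} 1  {3,4,5} 3
  4 to go: {1,2,3,4} 1  {2,3,4,5} 4
  if 0:z drops first: 5 orders
  if 5:y drops first: 1 orders
heap linearizations: 6

6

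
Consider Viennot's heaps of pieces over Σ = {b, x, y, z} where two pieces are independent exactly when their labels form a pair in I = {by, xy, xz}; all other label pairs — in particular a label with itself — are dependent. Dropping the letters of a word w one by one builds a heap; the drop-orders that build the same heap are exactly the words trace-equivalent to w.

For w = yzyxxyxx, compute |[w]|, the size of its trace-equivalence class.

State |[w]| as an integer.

0(y) covers ∅
1(z) covers 0:y
2(y) covers 1:z
3(x) covers ∅
4(x) covers 3:x
5(y) covers 2:y
6(x) covers 4:x
7(x) covers 6:x
floor of heap: 0:y, 3:x
completions by unplaced set U, small U first (add the entries for U minus each lowest piece of U):
  |U|=1: {5}:1  {7}:1
  |U|=2: {2,5}:1  {5,7}:2  {6,7}:1
  |U|=3: {1,2,5}:1  {2,5,7}:3  {4,6,7}:1  {5,6,7}:3
  |U|=4: {0,1,2,5}:1  {1,2,5,7}:4  {2,5,6,7}:6  {3,4,6,7}:1  {4,5,6,7}:4
  |U|=5: {0,1,2,5,7}:5  {1,2,5,6,7}:10  {2,4,5,6,7}:10  {3,4,5,6,7}:5
  |U|=6: {0,1,2,5,6,7}:15  {1,2,4,5,6,7}:20  {2,3,4,5,6,7}:15
  start at 0(y): 35
  start at 3(x): 35
sum over floor = 70

70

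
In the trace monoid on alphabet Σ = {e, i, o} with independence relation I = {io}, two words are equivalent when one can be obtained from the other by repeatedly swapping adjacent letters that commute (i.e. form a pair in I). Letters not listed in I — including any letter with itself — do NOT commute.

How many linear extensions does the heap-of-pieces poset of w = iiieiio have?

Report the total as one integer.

3

0(i) covers ∅
1(i) covers 0:i
2(i) covers 1:i
3(e) covers 2:i
4(i) covers 3:e
5(i) covers 4:i
6(o) covers 3:e
floor of heap: 0:i
completions by unplaced set U, small U first (add the entries for U minus each lowest piece of U):
  |U|=1: {5}:1  {6}:1
  |U|=2: {4,5}:1  {5,6}:2
  |U|=3: {4,5,6}:3
  |U|=4: {3,4,5,6}:3
  |U|=5: {2,3,4,5,6}:3
  start at 0(i): 3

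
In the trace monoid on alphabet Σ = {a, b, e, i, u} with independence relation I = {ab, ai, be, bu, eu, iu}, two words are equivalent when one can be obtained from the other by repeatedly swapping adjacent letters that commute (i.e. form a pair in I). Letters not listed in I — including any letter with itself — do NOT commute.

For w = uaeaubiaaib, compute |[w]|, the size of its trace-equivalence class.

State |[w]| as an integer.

175

0(u) covers ∅
1(a) covers 0:u
2(e) covers 1:a
3(a) covers 2:e
4(u) covers 3:a
5(b) covers ∅
6(i) covers 2:e, 5:b
7(a) covers 4:u
8(a) covers 7:a
9(i) covers 6:i
10(b) covers 9:i
floor of heap: 0:u, 5:b
completions by unplaced set U, small U first (add the entries for U minus each lowest piece of U):
  |U|=1: {8}:1  {10}:1
  |U|=2: {7,8}:1  {8,10}:2  {9,10}:1
  |U|=3: {4,7,8}:1  {6,9,10}:1  {7,8,10}:3  {8,9,10}:3
  |U|=4: {3,4,7,8}:1  {4,7,8,10}:4  {5,6,9,10}:1  {6,8,9,10}:4  {7,8,9,10}:6
  |U|=5: {3,4,7,8,10}:5  {4,7,8,9,10}:10  {5,6,8,9,10}:5  {6,7,8,9,10}:10
  |U|=6: {3,4,7,8,9,10}:15  {4,6,7,8,9,10}:20  {5,6,7,8,9,10}:15
  |U|=7: {3,4,6,7,8,9,10}:35  {4,5,6,7,8,9,10}:35
  |U|=8: {2,3,4,6,7,8,9,10}:35  {3,4,5,6,7,8,9,10}:70
  |U|=9: {1,2,3,4,6,7,8,9,10}:35  {2,3,4,5,6,7,8,9,10}:105
  start at 0(u): 140
  start at 5(b): 35
sum over floor = 175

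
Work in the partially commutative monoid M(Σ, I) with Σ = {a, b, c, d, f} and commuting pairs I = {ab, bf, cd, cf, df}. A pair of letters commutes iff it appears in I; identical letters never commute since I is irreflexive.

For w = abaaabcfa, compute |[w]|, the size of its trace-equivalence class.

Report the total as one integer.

drop 0:a onto floor
drop 1:b onto floor
drop 2:a onto {0:a}
drop 3:a onto {2:a}
drop 4:a onto {3:a}
drop 5:b onto {1:b}
drop 6:c onto {4:a, 5:b}
drop 7:f onto {4:a}
drop 8:a onto {6:c, 7:f}
ground layer = {0:a, 1:b}
drop-orders for the pieces not yet dropped (sum over which currently-grounded one goes next):
  1 to go: {8} 1
  2 to go: {6,8} 1  {7,8} 1
  3 to go: {5,6,8} 1  {6,7,8} 2
  4 to go: {1,5,6,8} 1  {4,6,7,8} 2  {5,6,7,8} 3
  5 to go: {1,5,6,7,8} 4  {3,4,6,7,8} 2  {4,5,6,7,8} 5
  6 to go: {1,4,5,6,7,8} 9  {2,3,4,6,7,8} 2  {3,4,5,6,7,8} 7
  7 to go: {0,2,3,4,6,7,8} 2  {1,3,4,5,6,7,8} 16  {2,3,4,5,6,7,8} 9
  if 0:a drops first: 25 orders
  if 1:b drops first: 11 orders
heap linearizations: 36

36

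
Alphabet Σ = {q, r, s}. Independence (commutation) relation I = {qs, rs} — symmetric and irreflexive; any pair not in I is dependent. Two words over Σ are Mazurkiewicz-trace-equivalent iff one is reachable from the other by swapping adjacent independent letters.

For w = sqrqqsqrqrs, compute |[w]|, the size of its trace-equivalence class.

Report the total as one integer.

165

0(s) covers ∅
1(q) covers ∅
2(r) covers 1:q
3(q) covers 2:r
4(q) covers 3:q
5(s) covers 0:s
6(q) covers 4:q
7(r) covers 6:q
8(q) covers 7:r
9(r) covers 8:q
10(s) covers 5:s
floor of heap: 0:s, 1:q
completions by unplaced set U, small U first (add the entries for U minus each lowest piece of U):
  |U|=1: {9}:1  {10}:1
  |U|=2: {5,10}:1  {8,9}:1  {9,10}:2
  |U|=3: {0,5,10}:1  {5,9,10}:3  {7,8,9}:1  {8,9,10}:3
  |U|=4: {0,5,9,10}:4  {5,8,9,10}:6  {6,7,8,9}:1  {7,8,9,10}:4
  |U|=5: {0,5,8,9,10}:10  {4,6,7,8,9}:1  {5,7,8,9,10}:10  {6,7,8,9,10}:5
  |U|=6: {0,5,7,8,9,10}:20  {3,4,6,7,8,9}:1  {4,6,7,8,9,10}:6  {5,6,7,8,9,10}:15
  |U|=7: {0,5,6,7,8,9,10}:35  {2,3,4,6,7,8,9}:1  {3,4,6,7,8,9,10}:7  {4,5,6,7,8,9,10}:21
  |U|=8: {0,4,5,6,7,8,9,10}:56  {1,2,3,4,6,7,8,9}:1  {2,3,4,6,7,8,9,10}:8  {3,4,5,6,7,8,9,10}:28
  |U|=9: {0,3,4,5,6,7,8,9,10}:84  {1,2,3,4,6,7,8,9,10}:9  {2,3,4,5,6,7,8,9,10}:36
  start at 0(s): 45
  start at 1(q): 120
sum over floor = 165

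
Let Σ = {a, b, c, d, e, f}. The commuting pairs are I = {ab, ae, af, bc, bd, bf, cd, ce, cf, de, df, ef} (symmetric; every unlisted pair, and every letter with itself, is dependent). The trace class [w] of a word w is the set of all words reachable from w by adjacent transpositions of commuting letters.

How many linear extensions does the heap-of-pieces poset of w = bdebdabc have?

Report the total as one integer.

70

drop 0:b onto floor
drop 1:d onto floor
drop 2:e onto {0:b}
drop 3:b onto {2:e}
drop 4:d onto {1:d}
drop 5:a onto {4:d}
drop 6:b onto {3:b}
drop 7:c onto {5:a}
ground layer = {0:b, 1:d}
drop-orders for the pieces not yet dropped (sum over which currently-grounded one goes next):
  1 to go: {6} 1  {7} 1
  2 to go: {3,6} 1  {5,7} 1  {6,7} 2
  3 to go: {2,3,6} 1  {3,6,7} 3  {4,5,7} 1  {5,6,7} 3
  4 to go: {0,2,3,6} 1  {1,4,5,7} 1  {2,3,6,7} 4  {3,5,6,7} 6  {4,5,6,7} 4
  5 to go: {0,2,3,6,7} 5  {1,4,5,6,7} 5  {2,3,5,6,7} 10  {3,4,5,6,7} 10
  6 to go: {0,2,3,5,6,7} 15  {1,3,4,5,6,7} 15  {2,3,4,5,6,7} 20
  if 0:b drops first: 35 orders
  if 1:d drops first: 35 orders
heap linearizations: 70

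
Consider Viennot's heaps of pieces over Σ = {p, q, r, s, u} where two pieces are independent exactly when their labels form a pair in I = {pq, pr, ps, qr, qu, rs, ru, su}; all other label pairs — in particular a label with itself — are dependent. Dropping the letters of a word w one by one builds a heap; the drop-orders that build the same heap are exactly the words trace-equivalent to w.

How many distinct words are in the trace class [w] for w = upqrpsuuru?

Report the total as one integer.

drop 0:u onto floor
drop 1:p onto {0:u}
drop 2:q onto floor
drop 3:r onto floor
drop 4:p onto {1:p}
drop 5:s onto {2:q}
drop 6:u onto {4:p}
drop 7:u onto {6:u}
drop 8:r onto {3:r}
drop 9:u onto {7:u}
ground layer = {0:u, 2:q, 3:r}
drop-orders for the pieces not yet dropped (sum over which currently-grounded one goes next):
  1 to go: {5} 1  {8} 1  {9} 1
  2 to go: {2,5} 1  {3,8} 1  {5,8} 2  {5,9} 2  {7,9} 1  {8,9} 2
  3 to go: {2,5,8} 3  {2,5,9} 3  {3,5,8} 3  {3,8,9} 3  {5,7,9} 3  {5,8,9} 6  {6,7,9} 1  {7,8,9} 3
  4 to go: {2,3,5,8} 6  {2,5,7,9} 6  {2,5,8,9} 12  {3,5,8,9} 12  {3,7,8,9} 6  {4,6,7,9} 1  {5,6,7,9} 4  {5,7,8,9} 12  {6,7,8,9} 4
  5 to go: {1,4,6,7,9} 1  {2,3,5,8,9} 30  {2,5,6,7,9} 10  {2,5,7,8,9} 30  {3,5,7,8,9} 30  {3,6,7,8,9} 10  {4,5,6,7,9} 5  {4,6,7,8,9} 5  {5,6,7,8,9} 20
  6 to go: {0,1,4,6,7,9} 1  {1,4,5,6,7,9} 6  {1,4,6,7,8,9} 6  {2,3,5,7,8,9} 90  {2,4,5,6,7,9} 15  {2,5,6,7,8,9} 60  {3,4,6,7,8,9} 15  {3,5,6,7,8,9} 60  {4,5,6,7,8,9} 30
  7 to go: {0,1,4,5,6,7,9} 7  {0,1,4,6,7,8,9} 7  {1,2,4,5,6,7,9} 21  {1,3,4,6,7,8,9} 21  {1,4,5,6,7,8,9} 42  {2,3,5,6,7,8,9} 210  {2,4,5,6,7,8,9} 105  {3,4,5,6,7,8,9} 105
  8 to go: {0,1,2,4,5,6,7,9} 28  {0,1,3,4,6,7,8,9} 28  {0,1,4,5,6,7,8,9} 56  {1,2,4,5,6,7,8,9} 168  {1,3,4,5,6,7,8,9} 168  {2,3,4,5,6,7,8,9} 420
  if 0:u drops first: 756 orders
  if 2:q drops first: 252 orders
  if 3:r drops first: 252 orders
heap linearizations: 1260

1260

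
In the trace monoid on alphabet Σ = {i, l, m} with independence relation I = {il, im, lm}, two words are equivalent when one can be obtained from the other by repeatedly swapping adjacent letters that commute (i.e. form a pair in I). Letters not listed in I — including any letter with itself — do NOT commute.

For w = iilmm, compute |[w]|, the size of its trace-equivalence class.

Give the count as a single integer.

30

#0=i has no predecessor
#1=i depends on [0:i]
#2=l has no predecessor
#3=m has no predecessor
#4=m depends on [3:m]
sources: [0:i, 2:l, 3:m]
N(rest) = Σ N(rest − s) over sources s of rest; N(one piece) = 1:
  size 1 → [1]=1  [2]=1  [4]=1
  size 2 → [0,1]=1  [1,2]=2  [1,4]=2  [2,4]=2  [3,4]=1
  size 3 → [0,1,2]=3  [0,1,4]=3  [1,2,4]=6  [1,3,4]=3  [2,3,4]=3
  first=0(i) contributes 12
  first=2(l) contributes 6
  first=3(m) contributes 12
|[w]| = 30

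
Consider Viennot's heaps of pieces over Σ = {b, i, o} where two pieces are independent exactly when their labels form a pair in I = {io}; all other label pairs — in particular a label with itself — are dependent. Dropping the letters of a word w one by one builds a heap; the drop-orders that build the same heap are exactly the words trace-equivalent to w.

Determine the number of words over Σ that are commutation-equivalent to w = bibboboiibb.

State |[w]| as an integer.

drop 0:b onto floor
drop 1:i onto {0:b}
drop 2:b onto {1:i}
drop 3:b onto {2:b}
drop 4:o onto {3:b}
drop 5:b onto {4:o}
drop 6:o onto {5:b}
drop 7:i onto {5:b}
drop 8:i onto {7:i}
drop 9:b onto {6:o, 8:i}
drop 10:b onto {9:b}
ground layer = {0:b}
drop-orders for the pieces not yet dropped (sum over which currently-grounded one goes next):
  1 to go: {10} 1
  2 to go: {9,10} 1
  3 to go: {6,9,10} 1  {8,9,10} 1
  4 to go: {6,8,9,10} 2  {7,8,9,10} 1
  5 to go: {6,7,8,9,10} 3
  6 to go: {5,6,7,8,9,10} 3
  7 to go: {4,5,6,7,8,9,10} 3
  8 to go: {3,4,5,6,7,8,9,10} 3
  9 to go: {2,3,4,5,6,7,8,9,10} 3
  if 0:b drops first: 3 orders

3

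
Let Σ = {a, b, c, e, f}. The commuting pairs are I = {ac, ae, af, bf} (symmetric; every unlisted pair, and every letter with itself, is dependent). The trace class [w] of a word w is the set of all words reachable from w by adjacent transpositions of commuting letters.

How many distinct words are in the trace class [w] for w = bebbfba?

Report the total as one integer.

#0=b has no predecessor
#1=e depends on [0:b]
#2=b depends on [1:e]
#3=b depends on [2:b]
#4=f depends on [1:e]
#5=b depends on [3:b]
#6=a depends on [5:b]
sources: [0:b]
N(rest) = Σ N(rest − s) over sources s of rest; N(one piece) = 1:
  size 1 → [4]=1  [6]=1
  size 2 → [4,6]=2  [5,6]=1
  size 3 → [3,5,6]=1  [4,5,6]=3
  size 4 → [2,3,5,6]=1  [3,4,5,6]=4
  size 5 → [2,3,4,5,6]=5
  first=0(b) contributes 5

5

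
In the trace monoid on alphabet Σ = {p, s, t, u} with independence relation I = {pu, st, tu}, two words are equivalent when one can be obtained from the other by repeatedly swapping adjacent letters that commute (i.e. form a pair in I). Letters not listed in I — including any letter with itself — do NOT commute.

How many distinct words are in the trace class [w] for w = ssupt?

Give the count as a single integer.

3

0(s) covers ∅
1(s) covers 0:s
2(u) covers 1:s
3(p) covers 1:s
4(t) covers 3:p
floor of heap: 0:s
completions by unplaced set U, small U first (add the entries for U minus each lowest piece of U):
  |U|=1: {2}:1  {4}:1
  |U|=2: {2,4}:2  {3,4}:1
  |U|=3: {2,3,4}:3
  start at 0(s): 3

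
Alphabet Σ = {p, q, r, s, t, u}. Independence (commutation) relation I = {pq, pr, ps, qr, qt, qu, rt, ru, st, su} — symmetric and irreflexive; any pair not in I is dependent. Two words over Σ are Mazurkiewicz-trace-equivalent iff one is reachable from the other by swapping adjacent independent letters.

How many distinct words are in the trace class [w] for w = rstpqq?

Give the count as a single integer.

0(r) covers ∅
1(s) covers 0:r
2(t) covers ∅
3(p) covers 2:t
4(q) covers 1:s
5(q) covers 4:q
floor of heap: 0:r, 2:t
completions by unplaced set U, small U first (add the entries for U minus each lowest piece of U):
  |U|=1: {3}:1  {5}:1
  |U|=2: {2,3}:1  {3,5}:2  {4,5}:1
  |U|=3: {1,4,5}:1  {2,3,5}:3  {3,4,5}:3
  |U|=4: {0,1,4,5}:1  {1,3,4,5}:4  {2,3,4,5}:6
  start at 0(r): 10
  start at 2(t): 5
sum over floor = 15

15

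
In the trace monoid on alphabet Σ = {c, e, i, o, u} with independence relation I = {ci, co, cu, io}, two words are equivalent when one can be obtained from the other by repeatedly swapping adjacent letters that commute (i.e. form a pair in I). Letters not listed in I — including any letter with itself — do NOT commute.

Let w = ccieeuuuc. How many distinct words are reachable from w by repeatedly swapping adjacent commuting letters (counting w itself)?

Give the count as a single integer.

drop 0:c onto floor
drop 1:c onto {0:c}
drop 2:i onto floor
drop 3:e onto {1:c, 2:i}
drop 4:e onto {3:e}
drop 5:u onto {4:e}
drop 6:u onto {5:u}
drop 7:u onto {6:u}
drop 8:c onto {4:e}
ground layer = {0:c, 2:i}
drop-orders for the pieces not yet dropped (sum over which currently-grounded one goes next):
  1 to go: {7} 1  {8} 1
  2 to go: {6,7} 1  {7,8} 2
  3 to go: {5,6,7} 1  {6,7,8} 3
  4 to go: {5,6,7,8} 4
  5 to go: {4,5,6,7,8} 4
  6 to go: {3,4,5,6,7,8} 4
  7 to go: {1,3,4,5,6,7,8} 4  {2,3,4,5,6,7,8} 4
  if 0:c drops first: 8 orders
  if 2:i drops first: 4 orders
heap linearizations: 12

12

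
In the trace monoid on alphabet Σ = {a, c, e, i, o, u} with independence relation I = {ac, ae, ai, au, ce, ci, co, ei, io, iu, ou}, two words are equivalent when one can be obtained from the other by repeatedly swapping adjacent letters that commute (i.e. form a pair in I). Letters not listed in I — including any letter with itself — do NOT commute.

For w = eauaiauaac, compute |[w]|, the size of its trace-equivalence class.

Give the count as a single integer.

1260

piece 0:e — minimal
piece 1:a — minimal
piece 2:u rests on {0:e}
piece 3:a rests on {1:a}
piece 4:i — minimal
piece 5:a rests on {3:a}
piece 6:u rests on {2:u}
piece 7:a rests on {5:a}
piece 8:a rests on {7:a}
piece 9:c rests on {6:u}
minimal pieces: {0:e, 1:a, 4:i}
ways to finish when only these pieces remain (= sum over removing one remaining piece with nothing left below it):
  1 left: {4}→1  {8}→1  {9}→1
  2 left: {4,8}→2  {4,9}→2  {6,9}→1  {7,8}→1  {8,9}→2
  3 left: {2,6,9}→1  {4,6,9}→3  {4,7,8}→3  {4,8,9}→6  {5,7,8}→1  {6,8,9}→3  {7,8,9}→3
  4 left: {0,2,6,9}→1  {2,4,6,9}→4  {2,6,8,9}→4  {3,5,7,8}→1  {4,5,7,8}→4  {4,6,8,9}→12  {4,7,8,9}→12  {5,7,8,9}→4  {6,7,8,9}→6
  5 left: {0,2,4,6,9}→5  {0,2,6,8,9}→5  {1,3,5,7,8}→1  {2,4,6,8,9}→20  {2,6,7,8,9}→10  {3,4,5,7,8}→5  {3,5,7,8,9}→5  {4,5,7,8,9}→20  {4,6,7,8,9}→30  {5,6,7,8,9}→10
  6 left: {0,2,4,6,8,9}→30  {0,2,6,7,8,9}→15  {1,3,4,5,7,8}→6  {1,3,5,7,8,9}→6  {2,4,6,7,8,9}→60  {2,5,6,7,8,9}→20  {3,4,5,7,8,9}→30  {3,5,6,7,8,9}→15  {4,5,6,7,8,9}→60
  7 left: {0,2,4,6,7,8,9}→105  {0,2,5,6,7,8,9}→35  {1,3,4,5,7,8,9}→42  {1,3,5,6,7,8,9}→21  {2,3,5,6,7,8,9}→35  {2,4,5,6,7,8,9}→140  {3,4,5,6,7,8,9}→105
  8 left: {0,2,3,5,6,7,8,9}→70  {0,2,4,5,6,7,8,9}→280  {1,2,3,5,6,7,8,9}→56  {1,3,4,5,6,7,8,9}→168  {2,3,4,5,6,7,8,9}→280
  placing 0:e first → 504 extensions
  placing 1:a first → 630 extensions
  placing 4:i first → 126 extensions
total linear extensions = 1260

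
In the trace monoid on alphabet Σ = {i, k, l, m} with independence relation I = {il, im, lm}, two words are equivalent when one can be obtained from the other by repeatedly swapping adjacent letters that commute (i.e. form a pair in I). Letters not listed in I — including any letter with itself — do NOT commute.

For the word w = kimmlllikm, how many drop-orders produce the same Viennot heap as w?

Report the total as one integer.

210

drop 0:k onto floor
drop 1:i onto {0:k}
drop 2:m onto {0:k}
drop 3:m onto {2:m}
drop 4:l onto {0:k}
drop 5:l onto {4:l}
drop 6:l onto {5:l}
drop 7:i onto {1:i}
drop 8:k onto {3:m, 6:l, 7:i}
drop 9:m onto {8:k}
ground layer = {0:k}
drop-orders for the pieces not yet dropped (sum over which currently-grounded one goes next):
  1 to go: {9} 1
  2 to go: {8,9} 1
  3 to go: {3,8,9} 1  {6,8,9} 1  {7,8,9} 1
  4 to go: {1,7,8,9} 1  {2,3,8,9} 1  {3,6,8,9} 2  {3,7,8,9} 2  {5,6,8,9} 1  {6,7,8,9} 2
  5 to go: {1,3,7,8,9} 3  {1,6,7,8,9} 3  {2,3,6,8,9} 3  {2,3,7,8,9} 3  {3,5,6,8,9} 3  {3,6,7,8,9} 6  {4,5,6,8,9} 1  {5,6,7,8,9} 3
  6 to go: {1,2,3,7,8,9} 6  {1,3,6,7,8,9} 12  {1,5,6,7,8,9} 6  {2,3,5,6,8,9} 6  {2,3,6,7,8,9} 12  {3,4,5,6,8,9} 4  {3,5,6,7,8,9} 12  {4,5,6,7,8,9} 4
  7 to go: {1,2,3,6,7,8,9} 30  {1,3,5,6,7,8,9} 30  {1,4,5,6,7,8,9} 10  {2,3,4,5,6,8,9} 10  {2,3,5,6,7,8,9} 30  {3,4,5,6,7,8,9} 20
  8 to go: {1,2,3,5,6,7,8,9} 90  {1,3,4,5,6,7,8,9} 60  {2,3,4,5,6,7,8,9} 60
  if 0:k drops first: 210 orders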